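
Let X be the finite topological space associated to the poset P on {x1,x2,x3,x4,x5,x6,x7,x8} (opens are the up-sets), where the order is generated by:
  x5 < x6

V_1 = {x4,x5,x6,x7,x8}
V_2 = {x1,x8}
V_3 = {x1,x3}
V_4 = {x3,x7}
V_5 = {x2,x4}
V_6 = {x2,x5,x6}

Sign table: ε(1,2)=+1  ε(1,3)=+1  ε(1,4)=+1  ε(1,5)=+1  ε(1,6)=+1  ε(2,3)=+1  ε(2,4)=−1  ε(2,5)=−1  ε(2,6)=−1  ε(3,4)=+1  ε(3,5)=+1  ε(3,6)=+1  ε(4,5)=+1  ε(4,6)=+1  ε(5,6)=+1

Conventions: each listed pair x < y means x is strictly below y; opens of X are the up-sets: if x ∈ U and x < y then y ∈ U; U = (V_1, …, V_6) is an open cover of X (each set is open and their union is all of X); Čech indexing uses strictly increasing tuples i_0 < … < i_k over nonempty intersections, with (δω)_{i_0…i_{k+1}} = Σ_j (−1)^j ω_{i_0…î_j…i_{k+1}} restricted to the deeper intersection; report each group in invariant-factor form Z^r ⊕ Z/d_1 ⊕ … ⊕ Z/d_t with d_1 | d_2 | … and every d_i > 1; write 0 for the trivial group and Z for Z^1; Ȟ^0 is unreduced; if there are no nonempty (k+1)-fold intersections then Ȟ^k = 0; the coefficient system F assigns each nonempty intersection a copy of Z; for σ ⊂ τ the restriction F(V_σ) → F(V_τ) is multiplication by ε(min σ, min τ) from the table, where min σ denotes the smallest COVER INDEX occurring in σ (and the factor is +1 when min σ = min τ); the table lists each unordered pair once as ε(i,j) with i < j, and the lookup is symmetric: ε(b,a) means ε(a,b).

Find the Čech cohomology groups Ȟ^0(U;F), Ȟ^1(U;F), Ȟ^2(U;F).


Ȟ^0 = Z; Ȟ^1 = Z^2; Ȟ^2 = 0

nerve simplices:
  V12={x8} V14={x7} V15={x4} V16={x5,x6} V23={x1} V34={x3} V56={x2}
C dims 6,7; δ0: rk 5, SNF 1^5
degree 0: 6−5−0 = 1 → Ȟ^0 ≅ Z
degree 1: 7−0−5 = 2 → Ȟ^1 ≅ Z^2
degree 2: 0−0−0 = 0 → Ȟ^2 ≅ 0


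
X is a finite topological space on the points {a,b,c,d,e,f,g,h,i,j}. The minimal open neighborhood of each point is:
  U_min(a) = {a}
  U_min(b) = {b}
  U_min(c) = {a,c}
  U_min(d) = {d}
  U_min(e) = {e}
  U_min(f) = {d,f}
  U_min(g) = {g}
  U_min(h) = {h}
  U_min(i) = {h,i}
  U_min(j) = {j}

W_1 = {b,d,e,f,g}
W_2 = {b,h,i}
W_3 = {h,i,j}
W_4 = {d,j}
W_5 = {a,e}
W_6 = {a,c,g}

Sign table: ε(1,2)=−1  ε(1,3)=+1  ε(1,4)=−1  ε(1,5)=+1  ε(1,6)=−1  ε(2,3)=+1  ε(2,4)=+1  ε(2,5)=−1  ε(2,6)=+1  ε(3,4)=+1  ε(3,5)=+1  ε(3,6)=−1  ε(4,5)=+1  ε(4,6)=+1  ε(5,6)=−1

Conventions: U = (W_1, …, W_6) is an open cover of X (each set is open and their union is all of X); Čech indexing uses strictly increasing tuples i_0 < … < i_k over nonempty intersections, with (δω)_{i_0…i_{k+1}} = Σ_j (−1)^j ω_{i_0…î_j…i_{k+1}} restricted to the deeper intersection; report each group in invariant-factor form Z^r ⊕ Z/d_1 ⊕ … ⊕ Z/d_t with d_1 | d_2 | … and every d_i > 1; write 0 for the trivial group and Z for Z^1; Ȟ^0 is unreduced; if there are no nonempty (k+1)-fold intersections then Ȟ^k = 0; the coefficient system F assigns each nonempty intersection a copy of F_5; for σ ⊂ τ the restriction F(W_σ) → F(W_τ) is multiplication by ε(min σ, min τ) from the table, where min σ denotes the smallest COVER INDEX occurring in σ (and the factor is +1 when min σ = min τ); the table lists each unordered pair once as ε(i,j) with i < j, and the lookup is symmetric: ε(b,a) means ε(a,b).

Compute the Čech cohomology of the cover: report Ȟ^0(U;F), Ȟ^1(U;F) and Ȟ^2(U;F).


Ȟ^0(U;F) ≅ Z/5,  Ȟ^1(U;F) ≅ Z/5 ⊕ Z/5,  Ȟ^2(U;F) ≅ 0

nonempty overlaps:
  W12={b} W14={d} W15={e} W16={g} W23={h,i} W34={j} W56={a}
C dims 6,7; δ0: rk_F5 5
degree 0: 6−5−0 = 1 → Ȟ^0 ≅ Z/5
degree 1: 7−0−5 = 2 → Ȟ^1 ≅ Z/5 ⊕ Z/5
degree 2: 0−0−0 = 0 → Ȟ^2 ≅ 0


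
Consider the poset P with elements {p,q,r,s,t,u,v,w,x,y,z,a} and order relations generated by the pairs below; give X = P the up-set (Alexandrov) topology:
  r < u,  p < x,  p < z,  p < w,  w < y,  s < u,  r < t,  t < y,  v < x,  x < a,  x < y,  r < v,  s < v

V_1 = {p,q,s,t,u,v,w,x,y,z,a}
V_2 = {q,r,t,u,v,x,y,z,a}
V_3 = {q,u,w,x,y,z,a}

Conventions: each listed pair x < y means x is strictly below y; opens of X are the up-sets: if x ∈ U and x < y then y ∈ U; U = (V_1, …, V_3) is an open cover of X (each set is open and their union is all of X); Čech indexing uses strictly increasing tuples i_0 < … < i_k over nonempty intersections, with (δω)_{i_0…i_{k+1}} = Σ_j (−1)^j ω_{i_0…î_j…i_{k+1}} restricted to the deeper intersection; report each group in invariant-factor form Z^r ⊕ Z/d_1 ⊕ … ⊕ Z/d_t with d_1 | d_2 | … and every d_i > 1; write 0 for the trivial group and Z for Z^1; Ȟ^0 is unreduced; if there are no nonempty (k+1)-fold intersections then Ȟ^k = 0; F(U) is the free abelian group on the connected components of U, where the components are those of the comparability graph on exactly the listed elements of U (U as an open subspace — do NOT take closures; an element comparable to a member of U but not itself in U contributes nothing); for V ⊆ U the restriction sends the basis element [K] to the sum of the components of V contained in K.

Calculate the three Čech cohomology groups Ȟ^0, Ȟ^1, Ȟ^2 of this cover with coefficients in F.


nerve of the cover:
  V12={q,t,u,v,x,y,z,a} V13={q,u,w,x,y,z,a} V23={q,u,x,y,z,a}
  V123={q,u,x,y,z,a}
components per intersection:
  V1: {p,s,t,u,v,w,x,y,z,a} {q}
  V2: {q} {r,t,u,v,x,y,a} {z}
  V3: {q} {u} {w,x,y,a} {z}
  V12: {q} {t,v,x,y,a} {u} {z}
  V13: {q} {u} {w,x,y,a} {z}
  V23: {q} {u} {x,y,a} {z}
  V123: {q} {u} {x,y,a} {z}
C dims 9,12,4; δ0: rk 7, SNF 1^7; δ1: rk 4, SNF 1^4
Ȟ^0 = (9 − 7) − 0 = 2, so Ȟ^0 ≅ Z^2
Ȟ^1 = (12 − 4) − 7 = 1, so Ȟ^1 ≅ Z
Ȟ^2 = (4 − 0) − 4 = 0, so Ȟ^2 ≅ 0

Ȟ^0(U;F) ≅ Z^2, Ȟ^1(U;F) ≅ Z, Ȟ^2(U;F) ≅ 0


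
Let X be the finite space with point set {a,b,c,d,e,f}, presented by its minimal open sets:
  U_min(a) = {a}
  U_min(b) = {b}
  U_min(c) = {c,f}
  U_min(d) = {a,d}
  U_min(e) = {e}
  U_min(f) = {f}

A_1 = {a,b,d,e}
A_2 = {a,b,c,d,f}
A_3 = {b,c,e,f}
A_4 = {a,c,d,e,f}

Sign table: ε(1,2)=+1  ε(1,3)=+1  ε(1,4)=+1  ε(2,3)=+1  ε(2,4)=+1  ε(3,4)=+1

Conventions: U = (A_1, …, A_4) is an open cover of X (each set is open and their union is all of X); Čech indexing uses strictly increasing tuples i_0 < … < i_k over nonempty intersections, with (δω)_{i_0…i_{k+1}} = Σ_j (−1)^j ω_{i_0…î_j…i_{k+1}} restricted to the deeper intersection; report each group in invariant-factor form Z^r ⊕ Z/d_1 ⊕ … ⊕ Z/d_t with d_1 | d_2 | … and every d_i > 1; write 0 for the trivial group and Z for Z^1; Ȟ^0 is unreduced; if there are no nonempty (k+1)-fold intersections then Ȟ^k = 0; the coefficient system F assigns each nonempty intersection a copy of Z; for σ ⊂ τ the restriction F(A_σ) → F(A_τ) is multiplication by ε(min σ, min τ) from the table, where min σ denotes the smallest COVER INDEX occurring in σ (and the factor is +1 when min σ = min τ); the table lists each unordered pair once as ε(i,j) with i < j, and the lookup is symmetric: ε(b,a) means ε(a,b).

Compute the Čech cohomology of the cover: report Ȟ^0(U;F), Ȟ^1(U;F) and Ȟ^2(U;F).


nerve simplices:
  A12={a,b,d} A13={b,e} A14={a,d,e} A23={b,c,f} A24={a,c,d,f} A34={c,e,f}
  A123={b} A124={a,d} A134={e} A234={c,f}
C dims 4,6,4; δ0: rk 3, SNF 1^3; δ1: rk 3, SNF 1^3
degree 0: 4−3−0 = 1 → Ȟ^0 ≅ Z
degree 1: 6−3−3 = 0 → Ȟ^1 ≅ 0
degree 2: 4−0−3 = 1 → Ȟ^2 ≅ Z

Ȟ^0 = Z,  Ȟ^1 = 0,  Ȟ^2 = Z


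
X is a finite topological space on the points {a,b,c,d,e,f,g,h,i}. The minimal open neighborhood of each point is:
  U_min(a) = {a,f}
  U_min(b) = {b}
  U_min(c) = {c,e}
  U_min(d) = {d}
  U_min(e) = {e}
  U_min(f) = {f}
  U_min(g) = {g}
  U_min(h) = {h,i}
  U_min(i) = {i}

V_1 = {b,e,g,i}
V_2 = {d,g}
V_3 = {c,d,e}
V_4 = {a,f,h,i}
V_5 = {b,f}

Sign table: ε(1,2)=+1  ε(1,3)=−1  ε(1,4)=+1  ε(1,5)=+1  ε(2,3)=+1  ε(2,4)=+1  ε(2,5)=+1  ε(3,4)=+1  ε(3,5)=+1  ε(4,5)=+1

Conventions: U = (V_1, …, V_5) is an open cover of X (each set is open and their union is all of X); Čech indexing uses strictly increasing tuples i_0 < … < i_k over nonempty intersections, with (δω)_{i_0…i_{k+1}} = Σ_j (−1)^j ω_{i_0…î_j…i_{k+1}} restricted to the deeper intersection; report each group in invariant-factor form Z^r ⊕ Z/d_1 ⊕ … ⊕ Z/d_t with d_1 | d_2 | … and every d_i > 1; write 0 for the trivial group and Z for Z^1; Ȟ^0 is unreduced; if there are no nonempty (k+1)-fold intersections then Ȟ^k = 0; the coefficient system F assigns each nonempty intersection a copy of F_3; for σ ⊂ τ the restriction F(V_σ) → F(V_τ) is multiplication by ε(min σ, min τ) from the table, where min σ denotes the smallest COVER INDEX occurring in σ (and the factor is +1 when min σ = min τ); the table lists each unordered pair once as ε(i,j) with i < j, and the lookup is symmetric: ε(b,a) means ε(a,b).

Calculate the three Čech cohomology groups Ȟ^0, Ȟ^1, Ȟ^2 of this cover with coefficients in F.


nerve of the cover:
  V12={g} V13={e} V14={i} V15={b} V23={d} V45={f}
C dims 5,6; δ0: rk_F3 5
Ȟ^0 = (5 − 5) − 0 = 0, so Ȟ^0 ≅ 0
Ȟ^1 = (6 − 0) − 5 = 1, so Ȟ^1 ≅ Z/3
Ȟ^2 = (0 − 0) − 0 = 0, so Ȟ^2 ≅ 0

Ȟ^0(U;F) ≅ 0, Ȟ^1(U;F) ≅ Z/3 and Ȟ^2(U;F) ≅ 0


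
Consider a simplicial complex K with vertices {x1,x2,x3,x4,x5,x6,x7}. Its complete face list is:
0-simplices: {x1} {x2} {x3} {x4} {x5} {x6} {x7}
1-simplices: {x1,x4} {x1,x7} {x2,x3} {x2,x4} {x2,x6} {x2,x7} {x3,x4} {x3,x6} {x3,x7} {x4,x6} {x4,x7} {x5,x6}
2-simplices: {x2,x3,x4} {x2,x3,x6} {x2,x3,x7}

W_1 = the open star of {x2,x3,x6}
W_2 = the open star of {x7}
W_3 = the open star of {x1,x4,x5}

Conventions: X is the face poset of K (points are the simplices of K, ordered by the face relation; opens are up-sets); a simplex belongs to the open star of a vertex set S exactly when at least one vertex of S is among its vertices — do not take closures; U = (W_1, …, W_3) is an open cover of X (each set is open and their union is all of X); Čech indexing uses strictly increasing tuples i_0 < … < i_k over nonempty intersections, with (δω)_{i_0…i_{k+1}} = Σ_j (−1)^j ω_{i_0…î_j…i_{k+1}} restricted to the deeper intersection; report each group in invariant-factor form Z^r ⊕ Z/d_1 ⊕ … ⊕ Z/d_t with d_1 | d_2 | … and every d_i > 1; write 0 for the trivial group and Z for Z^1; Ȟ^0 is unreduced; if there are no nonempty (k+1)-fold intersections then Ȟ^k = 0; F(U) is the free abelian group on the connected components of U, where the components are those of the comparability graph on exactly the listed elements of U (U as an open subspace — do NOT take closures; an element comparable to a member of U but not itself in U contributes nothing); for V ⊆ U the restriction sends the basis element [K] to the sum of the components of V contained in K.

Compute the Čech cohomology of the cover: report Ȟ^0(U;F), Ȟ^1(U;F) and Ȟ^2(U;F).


Ȟ^0(U;F) ≅ Z; Ȟ^1(U;F) ≅ Z^3; Ȟ^2(U;F) ≅ 0

nerve of the cover:
  W1={{x2},{x3},{x6},{x2,x3},{x2,x4},{x2,x6},{x2,x7},{x3,x4},{x3,x6},{x3,x7},{x4,x6},{x5,x6},{x2,x3,x4},{x2,x3,x6},{x2,x3,x7}} W2={{x7},{x1,x7},{x2,x7},{x3,x7},{x4,x7},{x2,x3,x7}} W3={{x1},{x4},{x5},{x1,x4},{x1,x7},{x2,x4},{x3,x4},{x4,x6},{x4,x7},{x5,x6},{x2,x3,x4}}
  W12={{x2,x7},{x3,x7},{x2,x3,x7}} W13={{x2,x4},{x3,x4},{x4,x6},{x5,x6},{x2,x3,x4}} W23={{x1,x7},{x4,x7}}
components per intersection:
  W1: {{x2},{x3},{x6},{x2,x3},{x2,x4},{x2,x6},{x2,x7},{x3,x4},{x3,x6},{x3,x7},{x4,x6},{x5,x6},{x2,x3,x4},{x2,x3,x6},{x2,x3,x7}}
  W2: {{x7},{x1,x7},{x2,x7},{x3,x7},{x4,x7},{x2,x3,x7}}
  W3: {{x1},{x4},{x1,x4},{x1,x7},{x2,x4},{x3,x4},{x4,x6},{x4,x7},{x2,x3,x4}} {{x5},{x5,x6}}
  W12: {{x2,x7},{x3,x7},{x2,x3,x7}}
  W13: {{x2,x4},{x3,x4},{x2,x3,x4}} {{x4,x6}} {{x5,x6}}
  W23: {{x1,x7}} {{x4,x7}}
C dims 4,6; δ0: rk 3, SNF 1^3
Ȟ^0 = (4 − 3) − 0 = 1, so Ȟ^0 ≅ Z
Ȟ^1 = (6 − 0) − 3 = 3, so Ȟ^1 ≅ Z^3
Ȟ^2 = (0 − 0) − 0 = 0, so Ȟ^2 ≅ 0


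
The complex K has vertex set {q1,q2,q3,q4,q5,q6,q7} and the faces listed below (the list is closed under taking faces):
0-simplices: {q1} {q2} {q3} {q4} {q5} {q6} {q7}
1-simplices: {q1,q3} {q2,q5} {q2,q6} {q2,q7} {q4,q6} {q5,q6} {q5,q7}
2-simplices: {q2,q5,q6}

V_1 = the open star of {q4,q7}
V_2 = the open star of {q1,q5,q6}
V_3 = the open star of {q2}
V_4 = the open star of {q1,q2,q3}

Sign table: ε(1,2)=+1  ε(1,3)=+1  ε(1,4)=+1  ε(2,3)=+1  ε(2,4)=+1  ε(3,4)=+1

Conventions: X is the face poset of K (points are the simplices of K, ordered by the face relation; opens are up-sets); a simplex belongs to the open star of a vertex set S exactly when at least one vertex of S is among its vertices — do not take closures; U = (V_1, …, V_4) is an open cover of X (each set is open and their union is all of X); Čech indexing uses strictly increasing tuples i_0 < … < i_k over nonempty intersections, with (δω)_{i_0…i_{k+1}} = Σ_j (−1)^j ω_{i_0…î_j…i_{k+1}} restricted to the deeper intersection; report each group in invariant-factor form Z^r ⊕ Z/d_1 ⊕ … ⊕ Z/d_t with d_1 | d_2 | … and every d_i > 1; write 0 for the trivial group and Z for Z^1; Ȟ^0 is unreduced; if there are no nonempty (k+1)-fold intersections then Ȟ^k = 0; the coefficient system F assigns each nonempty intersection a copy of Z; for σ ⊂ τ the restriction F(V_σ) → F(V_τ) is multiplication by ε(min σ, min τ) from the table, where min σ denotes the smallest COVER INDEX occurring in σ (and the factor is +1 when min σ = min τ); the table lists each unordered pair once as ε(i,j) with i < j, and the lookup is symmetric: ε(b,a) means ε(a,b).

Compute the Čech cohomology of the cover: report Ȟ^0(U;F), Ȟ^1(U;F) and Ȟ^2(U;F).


Ȟ^0 = Z; Ȟ^1 = Z; Ȟ^2 = 0

nerve simplices:
  V1={{q4},{q7},{q2,q7},{q4,q6},{q5,q7}} V2={{q1},{q5},{q6},{q1,q3},{q2,q5},{q2,q6},{q4,q6},{q5,q6},{q5,q7},{q2,q5,q6}} V3={{q2},{q2,q5},{q2,q6},{q2,q7},{q2,q5,q6}} V4={{q1},{q2},{q3},{q1,q3},{q2,q5},{q2,q6},{q2,q7},{q2,q5,q6}}
  V12={{q4,q6},{q5,q7}} V13={{q2,q7}} V14={{q2,q7}} V23={{q2,q5},{q2,q6},{q2,q5,q6}} V24={{q1},{q1,q3},{q2,q5},{q2,q6},{q2,q5,q6}} V34={{q2},{q2,q5},{q2,q6},{q2,q7},{q2,q5,q6}}
  V134={{q2,q7}} V234={{q2,q5},{q2,q6},{q2,q5,q6}}
C dims 4,6,2; δ0: rk 3, SNF 1^3; δ1: rk 2, SNF 1^2
degree 0: 4−3−0 = 1 → Ȟ^0 ≅ Z
degree 1: 6−2−3 = 1 → Ȟ^1 ≅ Z
degree 2: 2−0−2 = 0 → Ȟ^2 ≅ 0


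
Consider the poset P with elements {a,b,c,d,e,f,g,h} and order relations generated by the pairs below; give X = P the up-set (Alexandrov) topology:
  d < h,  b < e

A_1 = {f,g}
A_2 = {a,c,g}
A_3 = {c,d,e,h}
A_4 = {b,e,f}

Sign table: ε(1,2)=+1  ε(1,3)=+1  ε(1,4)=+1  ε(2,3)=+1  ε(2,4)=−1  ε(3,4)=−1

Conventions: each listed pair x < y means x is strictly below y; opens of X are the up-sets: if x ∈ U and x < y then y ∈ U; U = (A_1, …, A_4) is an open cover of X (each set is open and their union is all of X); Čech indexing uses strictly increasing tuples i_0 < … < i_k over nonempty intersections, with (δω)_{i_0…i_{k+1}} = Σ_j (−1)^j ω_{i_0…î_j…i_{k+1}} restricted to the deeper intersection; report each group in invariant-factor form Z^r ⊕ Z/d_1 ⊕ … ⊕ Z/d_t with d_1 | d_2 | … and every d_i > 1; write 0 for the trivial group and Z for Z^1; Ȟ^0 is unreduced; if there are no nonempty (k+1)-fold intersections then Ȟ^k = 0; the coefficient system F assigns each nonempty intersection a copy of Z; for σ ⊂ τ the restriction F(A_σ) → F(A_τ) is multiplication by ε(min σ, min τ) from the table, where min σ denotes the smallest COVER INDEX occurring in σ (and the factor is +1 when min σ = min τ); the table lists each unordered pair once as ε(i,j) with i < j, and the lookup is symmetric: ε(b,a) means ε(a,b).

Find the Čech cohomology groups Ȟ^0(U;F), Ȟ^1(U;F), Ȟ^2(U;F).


cover nerve:
  A12={g} A14={f} A23={c} A34={e}
C dims 4,4; δ0: rk 4, SNF 1^3·2
Ȟ^0: (4−4)−0=0 ⇒ 0
Ȟ^1: (4−0)−4=0 plus torsion [2] ⇒ Z/2
Ȟ^2: (0−0)−0=0 ⇒ 0

Ȟ^0 ≅ 0, Ȟ^1 ≅ Z/2 and Ȟ^2 ≅ 0


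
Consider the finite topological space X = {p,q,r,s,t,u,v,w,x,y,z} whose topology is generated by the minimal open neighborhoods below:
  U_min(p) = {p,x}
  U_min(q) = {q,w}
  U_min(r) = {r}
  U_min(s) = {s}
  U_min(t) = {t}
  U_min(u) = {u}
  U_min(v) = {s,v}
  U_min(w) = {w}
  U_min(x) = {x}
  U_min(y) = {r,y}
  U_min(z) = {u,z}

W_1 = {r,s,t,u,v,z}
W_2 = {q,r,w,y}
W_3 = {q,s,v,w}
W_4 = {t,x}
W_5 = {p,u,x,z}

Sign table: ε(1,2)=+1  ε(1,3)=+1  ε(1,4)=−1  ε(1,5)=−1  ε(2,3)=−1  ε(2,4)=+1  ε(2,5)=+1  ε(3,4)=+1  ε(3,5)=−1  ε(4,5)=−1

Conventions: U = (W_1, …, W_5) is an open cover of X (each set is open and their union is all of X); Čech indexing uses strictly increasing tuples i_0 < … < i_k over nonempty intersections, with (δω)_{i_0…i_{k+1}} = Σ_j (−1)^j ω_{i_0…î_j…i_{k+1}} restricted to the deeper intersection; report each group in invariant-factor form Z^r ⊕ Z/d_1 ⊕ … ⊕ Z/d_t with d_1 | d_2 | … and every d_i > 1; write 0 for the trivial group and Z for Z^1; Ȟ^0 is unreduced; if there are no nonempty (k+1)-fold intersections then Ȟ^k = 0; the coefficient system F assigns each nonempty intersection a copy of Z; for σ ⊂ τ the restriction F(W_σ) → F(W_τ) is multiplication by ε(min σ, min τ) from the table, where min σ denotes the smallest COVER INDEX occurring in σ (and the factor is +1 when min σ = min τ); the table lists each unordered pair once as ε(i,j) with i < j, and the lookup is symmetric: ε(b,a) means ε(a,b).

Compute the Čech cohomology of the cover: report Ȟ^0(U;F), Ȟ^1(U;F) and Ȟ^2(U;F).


nerve simplices:
  W12={r} W13={s,v} W14={t} W15={u,z} W23={q,w} W45={x}
C dims 5,6; δ0: rk 5, SNF 1^4·2
degree 0: 5−5−0 = 0 → Ȟ^0 ≅ 0
degree 1: 6−0−5 = 1 plus torsion [2] → Ȟ^1 ≅ Z ⊕ Z/2
degree 2: 0−0−0 = 0 → Ȟ^2 ≅ 0

Ȟ^0 ≅ 0,  Ȟ^1 ≅ Z ⊕ Z/2,  Ȟ^2 ≅ 0


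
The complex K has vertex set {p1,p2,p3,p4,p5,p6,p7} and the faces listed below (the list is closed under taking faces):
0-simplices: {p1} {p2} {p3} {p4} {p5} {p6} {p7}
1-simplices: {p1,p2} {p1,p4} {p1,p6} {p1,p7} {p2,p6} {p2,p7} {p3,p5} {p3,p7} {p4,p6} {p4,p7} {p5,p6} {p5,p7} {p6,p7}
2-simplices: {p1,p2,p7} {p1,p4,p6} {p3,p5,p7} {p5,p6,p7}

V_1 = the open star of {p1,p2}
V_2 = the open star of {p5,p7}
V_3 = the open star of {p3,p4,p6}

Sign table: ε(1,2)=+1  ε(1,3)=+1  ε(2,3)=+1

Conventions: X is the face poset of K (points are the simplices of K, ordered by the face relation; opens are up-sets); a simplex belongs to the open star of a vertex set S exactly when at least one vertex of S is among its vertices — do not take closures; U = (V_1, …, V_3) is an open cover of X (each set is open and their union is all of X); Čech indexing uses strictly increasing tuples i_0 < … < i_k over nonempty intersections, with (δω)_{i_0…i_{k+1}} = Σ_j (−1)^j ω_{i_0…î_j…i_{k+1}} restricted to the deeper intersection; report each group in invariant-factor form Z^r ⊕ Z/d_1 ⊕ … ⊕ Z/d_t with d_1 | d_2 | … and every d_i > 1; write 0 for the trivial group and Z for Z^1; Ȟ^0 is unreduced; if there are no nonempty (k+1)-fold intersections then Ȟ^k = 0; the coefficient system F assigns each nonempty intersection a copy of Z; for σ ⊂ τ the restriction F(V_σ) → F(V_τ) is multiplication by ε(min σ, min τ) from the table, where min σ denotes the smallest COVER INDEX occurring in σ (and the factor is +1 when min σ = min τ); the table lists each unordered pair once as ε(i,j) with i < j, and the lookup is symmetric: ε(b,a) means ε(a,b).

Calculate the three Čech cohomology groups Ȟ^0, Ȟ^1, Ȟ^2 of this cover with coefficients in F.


Ȟ^0 = Z, Ȟ^1 = Z, Ȟ^2 = 0

nerve simplices:
  V1={{p1},{p2},{p1,p2},{p1,p4},{p1,p6},{p1,p7},{p2,p6},{p2,p7},{p1,p2,p7},{p1,p4,p6}} V2={{p5},{p7},{p1,p7},{p2,p7},{p3,p5},{p3,p7},{p4,p7},{p5,p6},{p5,p7},{p6,p7},{p1,p2,p7},{p3,p5,p7},{p5,p6,p7}} V3={{p3},{p4},{p6},{p1,p4},{p1,p6},{p2,p6},{p3,p5},{p3,p7},{p4,p6},{p4,p7},{p5,p6},{p6,p7},{p1,p4,p6},{p3,p5,p7},{p5,p6,p7}}
  V12={{p1,p7},{p2,p7},{p1,p2,p7}} V13={{p1,p4},{p1,p6},{p2,p6},{p1,p4,p6}} V23={{p3,p5},{p3,p7},{p4,p7},{p5,p6},{p6,p7},{p3,p5,p7},{p5,p6,p7}}
C dims 3,3; δ0: rk 2, SNF 1^2
degree 0: 3−2−0 = 1 → Ȟ^0 ≅ Z
degree 1: 3−0−2 = 1 → Ȟ^1 ≅ Z
degree 2: 0−0−0 = 0 → Ȟ^2 ≅ 0


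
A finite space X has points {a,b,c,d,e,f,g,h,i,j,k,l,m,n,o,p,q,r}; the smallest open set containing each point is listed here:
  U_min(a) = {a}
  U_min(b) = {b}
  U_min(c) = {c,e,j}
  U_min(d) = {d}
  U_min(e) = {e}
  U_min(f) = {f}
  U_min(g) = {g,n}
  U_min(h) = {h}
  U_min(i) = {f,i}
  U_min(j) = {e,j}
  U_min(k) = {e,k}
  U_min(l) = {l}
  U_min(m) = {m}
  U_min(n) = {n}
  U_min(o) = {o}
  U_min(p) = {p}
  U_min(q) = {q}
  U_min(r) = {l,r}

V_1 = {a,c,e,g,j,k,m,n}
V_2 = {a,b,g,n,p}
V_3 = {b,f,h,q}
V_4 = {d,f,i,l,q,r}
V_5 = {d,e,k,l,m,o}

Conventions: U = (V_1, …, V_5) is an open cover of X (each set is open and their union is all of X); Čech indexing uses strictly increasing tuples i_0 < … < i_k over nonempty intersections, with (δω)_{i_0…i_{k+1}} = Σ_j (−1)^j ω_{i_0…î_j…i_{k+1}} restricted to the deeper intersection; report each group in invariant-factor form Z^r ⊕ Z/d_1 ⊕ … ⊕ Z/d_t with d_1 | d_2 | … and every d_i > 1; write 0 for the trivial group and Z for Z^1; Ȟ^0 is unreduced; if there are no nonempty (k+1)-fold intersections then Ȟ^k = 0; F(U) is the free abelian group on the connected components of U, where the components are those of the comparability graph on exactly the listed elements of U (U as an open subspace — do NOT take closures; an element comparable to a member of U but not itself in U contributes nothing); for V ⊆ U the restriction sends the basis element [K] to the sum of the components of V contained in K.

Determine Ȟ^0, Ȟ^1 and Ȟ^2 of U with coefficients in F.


cover nerve:
  V12={a,g,n} V15={e,k,m} V23={b} V34={f,q} V45={d,l}
components per intersection:
  V1: {a} {c,e,j,k} {g,n} {m}
  V2: {a} {b} {g,n} {p}
  V3: {b} {f} {h} {q}
  V4: {d} {f,i} {l,r} {q}
  V5: {d} {e,k} {l} {m} {o}
  V12: {a} {g,n}
  V15: {e,k} {m}
  V23: {b}
  V34: {f} {q}
  V45: {d} {l}
C dims 21,9; δ0: rk 9, SNF 1^9
Ȟ^0: (21−9)−0=12 ⇒ Z^12
Ȟ^1: (9−0)−9=0 ⇒ 0
Ȟ^2: (0−0)−0=0 ⇒ 0

Ȟ^0 ≅ Z^12; Ȟ^1 ≅ 0; Ȟ^2 ≅ 0


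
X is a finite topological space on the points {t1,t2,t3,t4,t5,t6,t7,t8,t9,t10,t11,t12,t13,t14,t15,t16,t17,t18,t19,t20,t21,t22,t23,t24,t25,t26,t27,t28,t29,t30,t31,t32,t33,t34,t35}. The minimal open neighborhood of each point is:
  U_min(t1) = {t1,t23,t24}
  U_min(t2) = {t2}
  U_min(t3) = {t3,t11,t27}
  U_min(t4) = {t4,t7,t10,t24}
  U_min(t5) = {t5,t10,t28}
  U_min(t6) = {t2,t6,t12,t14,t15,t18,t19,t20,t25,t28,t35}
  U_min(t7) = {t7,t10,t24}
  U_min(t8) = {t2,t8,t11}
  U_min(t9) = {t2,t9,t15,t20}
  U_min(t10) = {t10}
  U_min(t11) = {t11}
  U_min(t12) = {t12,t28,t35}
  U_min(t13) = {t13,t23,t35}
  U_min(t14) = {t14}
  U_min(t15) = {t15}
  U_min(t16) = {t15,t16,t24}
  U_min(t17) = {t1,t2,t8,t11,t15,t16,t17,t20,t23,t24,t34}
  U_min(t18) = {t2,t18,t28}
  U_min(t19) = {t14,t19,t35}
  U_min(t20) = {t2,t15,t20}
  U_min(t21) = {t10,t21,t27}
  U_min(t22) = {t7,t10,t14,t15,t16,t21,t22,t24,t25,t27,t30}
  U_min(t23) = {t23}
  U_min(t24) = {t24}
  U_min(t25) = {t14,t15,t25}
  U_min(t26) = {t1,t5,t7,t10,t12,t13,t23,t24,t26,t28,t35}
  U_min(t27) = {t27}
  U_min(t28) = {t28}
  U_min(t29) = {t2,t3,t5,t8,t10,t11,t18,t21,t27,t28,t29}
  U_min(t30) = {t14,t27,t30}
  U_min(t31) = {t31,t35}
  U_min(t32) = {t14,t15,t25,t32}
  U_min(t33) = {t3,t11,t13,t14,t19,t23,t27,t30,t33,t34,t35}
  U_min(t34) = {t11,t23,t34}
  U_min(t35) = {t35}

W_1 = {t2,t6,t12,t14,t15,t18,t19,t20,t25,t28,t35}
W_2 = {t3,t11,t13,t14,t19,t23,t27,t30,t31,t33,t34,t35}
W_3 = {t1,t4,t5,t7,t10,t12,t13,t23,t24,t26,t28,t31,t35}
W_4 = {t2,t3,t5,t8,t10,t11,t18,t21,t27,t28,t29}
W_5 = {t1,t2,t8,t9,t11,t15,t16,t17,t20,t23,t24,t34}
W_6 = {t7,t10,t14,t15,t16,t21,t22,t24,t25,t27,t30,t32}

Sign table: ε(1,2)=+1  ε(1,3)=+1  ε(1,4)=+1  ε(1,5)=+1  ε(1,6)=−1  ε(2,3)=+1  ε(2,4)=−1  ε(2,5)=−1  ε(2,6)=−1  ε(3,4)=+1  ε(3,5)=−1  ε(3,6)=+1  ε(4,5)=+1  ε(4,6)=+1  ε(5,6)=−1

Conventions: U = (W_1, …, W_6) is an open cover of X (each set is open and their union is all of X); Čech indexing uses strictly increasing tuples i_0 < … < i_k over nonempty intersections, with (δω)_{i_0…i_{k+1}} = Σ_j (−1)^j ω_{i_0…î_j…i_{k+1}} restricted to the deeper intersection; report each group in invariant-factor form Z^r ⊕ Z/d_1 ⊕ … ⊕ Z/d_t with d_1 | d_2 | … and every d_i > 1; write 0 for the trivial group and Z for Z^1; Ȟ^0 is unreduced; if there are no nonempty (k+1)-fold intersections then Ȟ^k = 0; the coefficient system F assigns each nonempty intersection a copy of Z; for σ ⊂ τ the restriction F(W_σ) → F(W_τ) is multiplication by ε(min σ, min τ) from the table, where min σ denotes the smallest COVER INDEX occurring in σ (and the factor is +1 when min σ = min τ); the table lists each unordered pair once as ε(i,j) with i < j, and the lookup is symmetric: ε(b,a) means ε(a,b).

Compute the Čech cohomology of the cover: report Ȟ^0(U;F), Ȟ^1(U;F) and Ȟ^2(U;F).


nerve simplices:
  W12={t14,t19,t35} W13={t12,t28,t35} W14={t2,t18,t28} W15={t2,t15,t20} W16={t14,t15,t25} W23={t13,t23,t31,t35} W24={t3,t11,t27} W25={t11,t23,t34} W26={t14,t27,t30} W34={t5,t10,t28} W35={t1,t23,t24} W36={t7,t10,t24} W45={t2,t8,t11} W46={t10,t21,t27} W56={t15,t16,t24}
  W123={t35} W126={t14} W134={t28} W145={t2} W156={t15} W235={t23} W245={t11} W246={t27} W346={t10} W356={t24}
C dims 6,15,10; δ0: rk 6, SNF 1^5·2; δ1: rk 9, SNF 1^9
degree 0: 6−6−0 = 0 → Ȟ^0 ≅ 0
degree 1: 15−9−6 = 0 plus torsion [2] → Ȟ^1 ≅ Z/2
degree 2: 10−0−9 = 1 → Ȟ^2 ≅ Z

Ȟ^0 = 0; Ȟ^1 = Z/2; Ȟ^2 = Z


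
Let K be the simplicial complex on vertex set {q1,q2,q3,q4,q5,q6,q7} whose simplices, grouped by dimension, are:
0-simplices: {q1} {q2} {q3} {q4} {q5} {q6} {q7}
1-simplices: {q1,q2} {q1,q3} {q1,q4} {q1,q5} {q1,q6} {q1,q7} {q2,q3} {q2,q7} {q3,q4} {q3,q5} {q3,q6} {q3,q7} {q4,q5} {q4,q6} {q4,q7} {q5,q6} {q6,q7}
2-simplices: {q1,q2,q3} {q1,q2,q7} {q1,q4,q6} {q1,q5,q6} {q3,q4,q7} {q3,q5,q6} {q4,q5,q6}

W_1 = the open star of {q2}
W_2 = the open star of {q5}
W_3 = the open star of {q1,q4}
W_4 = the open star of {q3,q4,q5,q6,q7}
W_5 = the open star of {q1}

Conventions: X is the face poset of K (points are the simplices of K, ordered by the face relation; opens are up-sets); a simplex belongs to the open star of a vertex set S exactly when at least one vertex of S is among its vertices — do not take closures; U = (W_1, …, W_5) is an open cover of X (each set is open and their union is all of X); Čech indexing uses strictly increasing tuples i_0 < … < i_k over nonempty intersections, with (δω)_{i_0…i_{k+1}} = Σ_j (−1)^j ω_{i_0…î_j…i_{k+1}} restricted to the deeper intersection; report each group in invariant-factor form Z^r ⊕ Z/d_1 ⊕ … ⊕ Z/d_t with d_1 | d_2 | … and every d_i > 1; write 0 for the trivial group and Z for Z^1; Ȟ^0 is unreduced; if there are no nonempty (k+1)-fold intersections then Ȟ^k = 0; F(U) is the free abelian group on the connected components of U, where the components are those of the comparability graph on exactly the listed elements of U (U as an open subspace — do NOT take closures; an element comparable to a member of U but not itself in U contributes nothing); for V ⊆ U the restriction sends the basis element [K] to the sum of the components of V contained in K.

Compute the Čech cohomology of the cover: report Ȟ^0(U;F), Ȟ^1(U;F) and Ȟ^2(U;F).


Ȟ^0 ≅ Z; Ȟ^1 ≅ Z^2; Ȟ^2 ≅ 0

nerve simplices:
  W1={{q2},{q1,q2},{q2,q3},{q2,q7},{q1,q2,q3},{q1,q2,q7}} W2={{q5},{q1,q5},{q3,q5},{q4,q5},{q5,q6},{q1,q5,q6},{q3,q5,q6},{q4,q5,q6}} W3={{q1},{q4},{q1,q2},{q1,q3},{q1,q4},{q1,q5},{q1,q6},{q1,q7},{q3,q4},{q4,q5},{q4,q6},{q4,q7},{q1,q2,q3},{q1,q2,q7},{q1,q4,q6},{q1,q5,q6},{q3,q4,q7},{q4,q5,q6}} W4={{q3},{q4},{q5},{q6},{q7},{q1,q3},{q1,q4},{q1,q5},{q1,q6},{q1,q7},{q2,q3},{q2,q7},{q3,q4},{q3,q5},{q3,q6},{q3,q7},{q4,q5},{q4,q6},{q4,q7},{q5,q6},{q6,q7},{q1,q2,q3},{q1,q2,q7},{q1,q4,q6},{q1,q5,q6},{q3,q4,q7},{q3,q5,q6},{q4,q5,q6}} W5={{q1},{q1,q2},{q1,q3},{q1,q4},{q1,q5},{q1,q6},{q1,q7},{q1,q2,q3},{q1,q2,q7},{q1,q4,q6},{q1,q5,q6}}
  W13={{q1,q2},{q1,q2,q3},{q1,q2,q7}} W14={{q2,q3},{q2,q7},{q1,q2,q3},{q1,q2,q7}} W15={{q1,q2},{q1,q2,q3},{q1,q2,q7}} W23={{q1,q5},{q4,q5},{q1,q5,q6},{q4,q5,q6}} W24={{q5},{q1,q5},{q3,q5},{q4,q5},{q5,q6},{q1,q5,q6},{q3,q5,q6},{q4,q5,q6}} W25={{q1,q5},{q1,q5,q6}} W34={{q4},{q1,q3},{q1,q4},{q1,q5},{q1,q6},{q1,q7},{q3,q4},{q4,q5},{q4,q6},{q4,q7},{q1,q2,q3},{q1,q2,q7},{q1,q4,q6},{q1,q5,q6},{q3,q4,q7},{q4,q5,q6}} W35={{q1},{q1,q2},{q1,q3},{q1,q4},{q1,q5},{q1,q6},{q1,q7},{q1,q2,q3},{q1,q2,q7},{q1,q4,q6},{q1,q5,q6}} W45={{q1,q3},{q1,q4},{q1,q5},{q1,q6},{q1,q7},{q1,q2,q3},{q1,q2,q7},{q1,q4,q6},{q1,q5,q6}}
  W134={{q1,q2,q3},{q1,q2,q7}} W135={{q1,q2},{q1,q2,q3},{q1,q2,q7}} W145={{q1,q2,q3},{q1,q2,q7}} W234={{q1,q5},{q4,q5},{q1,q5,q6},{q4,q5,q6}} W235={{q1,q5},{q1,q5,q6}} W245={{q1,q5},{q1,q5,q6}} W345={{q1,q3},{q1,q4},{q1,q5},{q1,q6},{q1,q7},{q1,q2,q3},{q1,q2,q7},{q1,q4,q6},{q1,q5,q6}}
  W1345={{q1,q2,q3},{q1,q2,q7}} W2345={{q1,q5},{q1,q5,q6}}
components per intersection:
  W1: {{q2},{q1,q2},{q2,q3},{q2,q7},{q1,q2,q3},{q1,q2,q7}}
  W2: {{q5},{q1,q5},{q3,q5},{q4,q5},{q5,q6},{q1,q5,q6},{q3,q5,q6},{q4,q5,q6}}
  W3: {{q1},{q4},{q1,q2},{q1,q3},{q1,q4},{q1,q5},{q1,q6},{q1,q7},{q3,q4},{q4,q5},{q4,q6},{q4,q7},{q1,q2,q3},{q1,q2,q7},{q1,q4,q6},{q1,q5,q6},{q3,q4,q7},{q4,q5,q6}}
  W4: {{q3},{q4},{q5},{q6},{q7},{q1,q3},{q1,q4},{q1,q5},{q1,q6},{q1,q7},{q2,q3},{q2,q7},{q3,q4},{q3,q5},{q3,q6},{q3,q7},{q4,q5},{q4,q6},{q4,q7},{q5,q6},{q6,q7},{q1,q2,q3},{q1,q2,q7},{q1,q4,q6},{q1,q5,q6},{q3,q4,q7},{q3,q5,q6},{q4,q5,q6}}
  W5: {{q1},{q1,q2},{q1,q3},{q1,q4},{q1,q5},{q1,q6},{q1,q7},{q1,q2,q3},{q1,q2,q7},{q1,q4,q6},{q1,q5,q6}}
  W13: {{q1,q2},{q1,q2,q3},{q1,q2,q7}}
  W14: {{q2,q3},{q1,q2,q3}} {{q2,q7},{q1,q2,q7}}
  W15: {{q1,q2},{q1,q2,q3},{q1,q2,q7}}
  W23: {{q1,q5},{q1,q5,q6}} {{q4,q5},{q4,q5,q6}}
  W24: {{q5},{q1,q5},{q3,q5},{q4,q5},{q5,q6},{q1,q5,q6},{q3,q5,q6},{q4,q5,q6}}
  W25: {{q1,q5},{q1,q5,q6}}
  W34: {{q4},{q1,q4},{q1,q5},{q1,q6},{q3,q4},{q4,q5},{q4,q6},{q4,q7},{q1,q4,q6},{q1,q5,q6},{q3,q4,q7},{q4,q5,q6}} {{q1,q3},{q1,q2,q3}} {{q1,q7},{q1,q2,q7}}
  W35: {{q1},{q1,q2},{q1,q3},{q1,q4},{q1,q5},{q1,q6},{q1,q7},{q1,q2,q3},{q1,q2,q7},{q1,q4,q6},{q1,q5,q6}}
  W45: {{q1,q3},{q1,q2,q3}} {{q1,q4},{q1,q5},{q1,q6},{q1,q4,q6},{q1,q5,q6}} {{q1,q7},{q1,q2,q7}}
  W134: {{q1,q2,q3}} {{q1,q2,q7}}
  W135: {{q1,q2},{q1,q2,q3},{q1,q2,q7}}
  W145: {{q1,q2,q3}} {{q1,q2,q7}}
  W234: {{q1,q5},{q1,q5,q6}} {{q4,q5},{q4,q5,q6}}
  W235: {{q1,q5},{q1,q5,q6}}
  W245: {{q1,q5},{q1,q5,q6}}
  W345: {{q1,q3},{q1,q2,q3}} {{q1,q4},{q1,q5},{q1,q6},{q1,q4,q6},{q1,q5,q6}} {{q1,q7},{q1,q2,q7}}
  W1345: {{q1,q2,q3}} {{q1,q2,q7}}
  W2345: {{q1,q5},{q1,q5,q6}}
C dims 5,15,12,3; δ0: rk 4, SNF 1^4; δ1: rk 9, SNF 1^9; δ2: rk 3, SNF 1^3
degree 0: 5−4−0 = 1 → Ȟ^0 ≅ Z
degree 1: 15−9−4 = 2 → Ȟ^1 ≅ Z^2
degree 2: 12−3−9 = 0 → Ȟ^2 ≅ 0


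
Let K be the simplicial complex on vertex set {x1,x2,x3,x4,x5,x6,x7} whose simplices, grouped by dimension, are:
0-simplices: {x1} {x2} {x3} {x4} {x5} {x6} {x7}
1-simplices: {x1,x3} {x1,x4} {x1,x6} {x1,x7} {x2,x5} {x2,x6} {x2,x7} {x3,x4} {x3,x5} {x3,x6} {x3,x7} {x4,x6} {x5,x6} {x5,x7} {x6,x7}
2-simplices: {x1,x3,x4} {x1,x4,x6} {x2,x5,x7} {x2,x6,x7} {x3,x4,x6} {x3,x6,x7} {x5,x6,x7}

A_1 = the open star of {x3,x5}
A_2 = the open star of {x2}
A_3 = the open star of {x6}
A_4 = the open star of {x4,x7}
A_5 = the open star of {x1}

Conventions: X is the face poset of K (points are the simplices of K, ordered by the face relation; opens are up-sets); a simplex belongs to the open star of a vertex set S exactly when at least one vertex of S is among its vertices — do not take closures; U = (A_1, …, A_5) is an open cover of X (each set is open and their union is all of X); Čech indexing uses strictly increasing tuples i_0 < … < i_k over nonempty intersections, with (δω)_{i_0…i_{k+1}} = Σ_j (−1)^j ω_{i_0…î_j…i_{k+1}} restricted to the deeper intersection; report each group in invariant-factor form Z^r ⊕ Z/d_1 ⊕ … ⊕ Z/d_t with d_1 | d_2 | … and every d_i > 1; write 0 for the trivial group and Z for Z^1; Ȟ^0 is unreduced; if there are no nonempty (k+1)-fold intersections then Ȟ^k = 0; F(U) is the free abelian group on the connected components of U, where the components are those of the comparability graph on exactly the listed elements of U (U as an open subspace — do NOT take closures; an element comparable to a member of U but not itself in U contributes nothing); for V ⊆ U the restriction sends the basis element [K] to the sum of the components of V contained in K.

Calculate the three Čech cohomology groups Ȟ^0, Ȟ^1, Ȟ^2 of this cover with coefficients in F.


intersection data:
  A1={{x3},{x5},{x1,x3},{x2,x5},{x3,x4},{x3,x5},{x3,x6},{x3,x7},{x5,x6},{x5,x7},{x1,x3,x4},{x2,x5,x7},{x3,x4,x6},{x3,x6,x7},{x5,x6,x7}} A2={{x2},{x2,x5},{x2,x6},{x2,x7},{x2,x5,x7},{x2,x6,x7}} A3={{x6},{x1,x6},{x2,x6},{x3,x6},{x4,x6},{x5,x6},{x6,x7},{x1,x4,x6},{x2,x6,x7},{x3,x4,x6},{x3,x6,x7},{x5,x6,x7}} A4={{x4},{x7},{x1,x4},{x1,x7},{x2,x7},{x3,x4},{x3,x7},{x4,x6},{x5,x7},{x6,x7},{x1,x3,x4},{x1,x4,x6},{x2,x5,x7},{x2,x6,x7},{x3,x4,x6},{x3,x6,x7},{x5,x6,x7}} A5={{x1},{x1,x3},{x1,x4},{x1,x6},{x1,x7},{x1,x3,x4},{x1,x4,x6}}
  A12={{x2,x5},{x2,x5,x7}} A13={{x3,x6},{x5,x6},{x3,x4,x6},{x3,x6,x7},{x5,x6,x7}} A14={{x3,x4},{x3,x7},{x5,x7},{x1,x3,x4},{x2,x5,x7},{x3,x4,x6},{x3,x6,x7},{x5,x6,x7}} A15={{x1,x3},{x1,x3,x4}} A23={{x2,x6},{x2,x6,x7}} A24={{x2,x7},{x2,x5,x7},{x2,x6,x7}} A34={{x4,x6},{x6,x7},{x1,x4,x6},{x2,x6,x7},{x3,x4,x6},{x3,x6,x7},{x5,x6,x7}} A35={{x1,x6},{x1,x4,x6}} A45={{x1,x4},{x1,x7},{x1,x3,x4},{x1,x4,x6}}
  A124={{x2,x5,x7}} A134={{x3,x4,x6},{x3,x6,x7},{x5,x6,x7}} A145={{x1,x3,x4}} A234={{x2,x6,x7}} A345={{x1,x4,x6}}
components per intersection:
  A1: {{x3},{x5},{x1,x3},{x2,x5},{x3,x4},{x3,x5},{x3,x6},{x3,x7},{x5,x6},{x5,x7},{x1,x3,x4},{x2,x5,x7},{x3,x4,x6},{x3,x6,x7},{x5,x6,x7}}
  A2: {{x2},{x2,x5},{x2,x6},{x2,x7},{x2,x5,x7},{x2,x6,x7}}
  A3: {{x6},{x1,x6},{x2,x6},{x3,x6},{x4,x6},{x5,x6},{x6,x7},{x1,x4,x6},{x2,x6,x7},{x3,x4,x6},{x3,x6,x7},{x5,x6,x7}}
  A4: {{x4},{x1,x4},{x3,x4},{x4,x6},{x1,x3,x4},{x1,x4,x6},{x3,x4,x6}} {{x7},{x1,x7},{x2,x7},{x3,x7},{x5,x7},{x6,x7},{x2,x5,x7},{x2,x6,x7},{x3,x6,x7},{x5,x6,x7}}
  A5: {{x1},{x1,x3},{x1,x4},{x1,x6},{x1,x7},{x1,x3,x4},{x1,x4,x6}}
  A12: {{x2,x5},{x2,x5,x7}}
  A13: {{x3,x6},{x3,x4,x6},{x3,x6,x7}} {{x5,x6},{x5,x6,x7}}
  A14: {{x3,x4},{x1,x3,x4},{x3,x4,x6}} {{x3,x7},{x3,x6,x7}} {{x5,x7},{x2,x5,x7},{x5,x6,x7}}
  A15: {{x1,x3},{x1,x3,x4}}
  A23: {{x2,x6},{x2,x6,x7}}
  A24: {{x2,x7},{x2,x5,x7},{x2,x6,x7}}
  A34: {{x4,x6},{x1,x4,x6},{x3,x4,x6}} {{x6,x7},{x2,x6,x7},{x3,x6,x7},{x5,x6,x7}}
  A35: {{x1,x6},{x1,x4,x6}}
  A45: {{x1,x4},{x1,x3,x4},{x1,x4,x6}} {{x1,x7}}
  A124: {{x2,x5,x7}}
  A134: {{x3,x4,x6}} {{x3,x6,x7}} {{x5,x6,x7}}
  A145: {{x1,x3,x4}}
  A234: {{x2,x6,x7}}
  A345: {{x1,x4,x6}}
C dims 6,14,7; δ0: rk 5, SNF 1^5; δ1: rk 7, SNF 1^7
Ȟ^0 = (6 − 5) − 0 = 1, so Ȟ^0 ≅ Z
Ȟ^1 = (14 − 7) − 5 = 2, so Ȟ^1 ≅ Z^2
Ȟ^2 = (7 − 0) − 7 = 0, so Ȟ^2 ≅ 0

Ȟ^0 = Z,  Ȟ^1 = Z^2,  Ȟ^2 = 0


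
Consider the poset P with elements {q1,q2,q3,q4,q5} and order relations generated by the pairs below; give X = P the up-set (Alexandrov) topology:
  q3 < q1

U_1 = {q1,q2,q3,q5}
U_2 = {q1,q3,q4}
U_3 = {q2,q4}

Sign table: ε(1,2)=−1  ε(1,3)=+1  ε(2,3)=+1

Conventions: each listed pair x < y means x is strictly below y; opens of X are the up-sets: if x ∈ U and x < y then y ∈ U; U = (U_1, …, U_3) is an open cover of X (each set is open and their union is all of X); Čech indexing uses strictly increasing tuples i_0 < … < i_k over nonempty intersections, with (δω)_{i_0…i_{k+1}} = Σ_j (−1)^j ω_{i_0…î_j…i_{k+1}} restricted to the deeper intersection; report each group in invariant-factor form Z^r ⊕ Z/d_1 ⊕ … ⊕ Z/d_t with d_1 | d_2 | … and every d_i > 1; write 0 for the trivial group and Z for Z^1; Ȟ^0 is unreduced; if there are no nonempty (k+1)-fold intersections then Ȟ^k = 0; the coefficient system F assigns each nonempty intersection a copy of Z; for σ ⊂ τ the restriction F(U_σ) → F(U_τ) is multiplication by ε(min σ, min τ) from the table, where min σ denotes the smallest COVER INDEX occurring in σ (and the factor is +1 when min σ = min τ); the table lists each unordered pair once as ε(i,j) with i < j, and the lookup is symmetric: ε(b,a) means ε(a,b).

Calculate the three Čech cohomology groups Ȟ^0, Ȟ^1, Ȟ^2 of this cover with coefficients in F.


Ȟ^0 = 0,  Ȟ^1 = Z/2,  Ȟ^2 = 0

nonempty overlaps:
  U12={q1,q3} U13={q2} U23={q4}
C dims 3,3; δ0: rk 3, SNF 1^2·2
degree 0: 3−3−0 = 0 → Ȟ^0 ≅ 0
degree 1: 3−0−3 = 0 plus torsion [2] → Ȟ^1 ≅ Z/2
degree 2: 0−0−0 = 0 → Ȟ^2 ≅ 0


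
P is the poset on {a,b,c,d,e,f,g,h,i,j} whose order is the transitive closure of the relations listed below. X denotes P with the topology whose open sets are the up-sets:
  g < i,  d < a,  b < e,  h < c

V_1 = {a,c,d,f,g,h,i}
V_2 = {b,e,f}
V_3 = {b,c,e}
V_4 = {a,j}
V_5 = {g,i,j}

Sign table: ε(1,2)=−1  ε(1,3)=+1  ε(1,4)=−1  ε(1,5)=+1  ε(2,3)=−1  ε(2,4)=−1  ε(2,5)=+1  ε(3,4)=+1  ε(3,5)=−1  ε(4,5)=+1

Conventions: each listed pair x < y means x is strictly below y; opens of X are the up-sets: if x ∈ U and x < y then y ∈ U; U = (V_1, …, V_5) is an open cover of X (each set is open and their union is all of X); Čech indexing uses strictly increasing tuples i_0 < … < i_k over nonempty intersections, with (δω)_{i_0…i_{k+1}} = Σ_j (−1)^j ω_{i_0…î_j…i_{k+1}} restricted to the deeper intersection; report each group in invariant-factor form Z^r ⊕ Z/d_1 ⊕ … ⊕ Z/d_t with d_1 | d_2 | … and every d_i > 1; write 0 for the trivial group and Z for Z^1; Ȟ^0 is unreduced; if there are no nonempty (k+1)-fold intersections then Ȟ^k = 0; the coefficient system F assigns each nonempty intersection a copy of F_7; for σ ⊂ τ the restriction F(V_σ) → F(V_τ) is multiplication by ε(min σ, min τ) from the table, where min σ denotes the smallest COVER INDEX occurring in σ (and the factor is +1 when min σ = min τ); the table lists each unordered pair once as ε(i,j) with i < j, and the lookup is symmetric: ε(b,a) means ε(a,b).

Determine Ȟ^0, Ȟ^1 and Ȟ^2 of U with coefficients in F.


nerve of the cover:
  V12={f} V13={c} V14={a} V15={g,i} V23={b,e} V45={j}
C dims 5,6; δ0: rk_F7 5
Ȟ^0 = (5 − 5) − 0 = 0, so Ȟ^0 ≅ 0
Ȟ^1 = (6 − 0) − 5 = 1, so Ȟ^1 ≅ Z/7
Ȟ^2 = (0 − 0) − 0 = 0, so Ȟ^2 ≅ 0

Ȟ^0 ≅ 0; Ȟ^1 ≅ Z/7; Ȟ^2 ≅ 0


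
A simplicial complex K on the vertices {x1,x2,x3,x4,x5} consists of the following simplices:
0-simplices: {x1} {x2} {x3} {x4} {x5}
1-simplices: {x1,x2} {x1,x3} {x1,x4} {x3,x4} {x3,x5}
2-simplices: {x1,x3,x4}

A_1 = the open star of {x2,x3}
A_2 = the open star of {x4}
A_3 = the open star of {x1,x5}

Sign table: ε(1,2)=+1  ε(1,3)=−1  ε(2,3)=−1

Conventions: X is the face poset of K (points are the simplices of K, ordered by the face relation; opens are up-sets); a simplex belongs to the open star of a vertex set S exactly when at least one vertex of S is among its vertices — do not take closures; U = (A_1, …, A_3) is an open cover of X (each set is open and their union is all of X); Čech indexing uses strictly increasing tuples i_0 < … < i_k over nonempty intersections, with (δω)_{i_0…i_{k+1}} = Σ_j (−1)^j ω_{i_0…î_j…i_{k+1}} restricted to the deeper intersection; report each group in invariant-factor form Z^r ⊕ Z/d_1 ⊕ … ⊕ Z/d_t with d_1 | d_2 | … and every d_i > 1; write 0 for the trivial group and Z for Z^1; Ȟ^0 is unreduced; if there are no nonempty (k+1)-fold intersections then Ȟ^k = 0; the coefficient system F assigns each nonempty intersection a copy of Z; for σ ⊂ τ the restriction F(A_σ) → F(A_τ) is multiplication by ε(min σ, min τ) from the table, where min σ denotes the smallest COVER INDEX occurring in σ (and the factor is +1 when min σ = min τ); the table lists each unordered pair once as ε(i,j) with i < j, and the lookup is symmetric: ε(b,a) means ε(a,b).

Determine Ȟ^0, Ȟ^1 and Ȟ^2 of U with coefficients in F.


cover nerve:
  A1={{x2},{x3},{x1,x2},{x1,x3},{x3,x4},{x3,x5},{x1,x3,x4}} A2={{x4},{x1,x4},{x3,x4},{x1,x3,x4}} A3={{x1},{x5},{x1,x2},{x1,x3},{x1,x4},{x3,x5},{x1,x3,x4}}
  A12={{x3,x4},{x1,x3,x4}} A13={{x1,x2},{x1,x3},{x3,x5},{x1,x3,x4}} A23={{x1,x4},{x1,x3,x4}}
  A123={{x1,x3,x4}}
C dims 3,3,1; δ0: rk 2, SNF 1^2; δ1: rk 1, SNF 1^1
Ȟ^0: (3−2)−0=1 ⇒ Z
Ȟ^1: (3−1)−2=0 ⇒ 0
Ȟ^2: (1−0)−1=0 ⇒ 0

Ȟ^0 = Z, Ȟ^1 = 0, Ȟ^2 = 0
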